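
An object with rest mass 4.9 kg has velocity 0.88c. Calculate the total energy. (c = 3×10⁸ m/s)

γ = 1/√(1 - 0.88²) = 2.1054
mc² = 4.9 × (3×10⁸)² = 4.410×10¹⁷ J
E = γmc² = 2.1054 × 4.410×10¹⁷ = 9.285×10¹⁷ J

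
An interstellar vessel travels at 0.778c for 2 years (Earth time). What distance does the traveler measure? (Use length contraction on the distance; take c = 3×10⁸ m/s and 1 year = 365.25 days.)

Earth distance: d = v × t = 0.778c × 2 yr = 1.4731×10¹⁶ m
γ = 1.5917
d' = d/γ = 1.4731×10¹⁶/1.5917 = 9.255×10¹⁵ m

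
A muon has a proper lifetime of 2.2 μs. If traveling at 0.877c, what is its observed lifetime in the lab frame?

Proper lifetime τ₀ = 2.2 μs
γ = 1/√(1 - 0.877²) = 2.0812
τ = γτ₀ = 2.0812 × 2.2 μs = 4.579 μs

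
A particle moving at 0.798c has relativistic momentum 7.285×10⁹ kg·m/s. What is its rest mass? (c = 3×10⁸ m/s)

γ = 1/√(1 - 0.798²) = 1.659
v = 0.798 × 3×10⁸ = 2.394×10⁸ m/s
m = p/(γv) = 7.285×10⁹/(1.659 × 2.394×10⁸) = 18.34 kg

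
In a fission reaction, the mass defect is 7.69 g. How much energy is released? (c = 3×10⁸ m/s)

Convert mass defect: Δm = 7.69 g = 0.00769 kg
E = Δm·c² = 0.00769 × (3×10⁸)²
= 0.00769 × 9×10¹⁶ = 6.921×10¹⁴ J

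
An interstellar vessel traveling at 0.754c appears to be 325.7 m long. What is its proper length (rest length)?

Contracted length L = 325.7 m
γ = 1/√(1 - 0.754²) = 1.5224
L₀ = γL = 1.5224 × 325.7 = 495.8 m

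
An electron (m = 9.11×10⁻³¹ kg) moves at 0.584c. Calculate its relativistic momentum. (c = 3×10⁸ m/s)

γ = 1/√(1 - 0.584²) = 1.232
v = 0.584 × 3×10⁸ = 1.752×10⁸ m/s
p = γmv = 1.232 × 9.11×10⁻³¹ × 1.752×10⁸ = 1.966×10⁻²² kg·m/s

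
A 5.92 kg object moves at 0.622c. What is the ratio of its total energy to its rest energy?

E = γmc², E₀ = mc²
E/E₀ = γ = 1/√(1 - 0.622²) = 1.277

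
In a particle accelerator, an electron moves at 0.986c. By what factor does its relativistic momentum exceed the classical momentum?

p_rel = γmv, p_class = mv
Ratio = γ = 1/√(1 - 0.986²)
= 1/√(0.027804) = 5.997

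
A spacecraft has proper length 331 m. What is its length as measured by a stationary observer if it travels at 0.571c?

Proper length L₀ = 331 m
γ = 1/√(1 - 0.571²) = 1.2181
L = L₀/γ = 331/1.2181 = 271.7 m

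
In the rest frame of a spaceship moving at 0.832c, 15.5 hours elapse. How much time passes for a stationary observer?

Proper time Δt₀ = 15.5 hours
γ = 1/√(1 - 0.832²) = 1.8025
Δt = γΔt₀ = 1.8025 × 15.5 = 27.94 hours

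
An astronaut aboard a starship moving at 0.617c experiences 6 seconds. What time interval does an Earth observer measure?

Proper time Δt₀ = 6 seconds
γ = 1/√(1 - 0.617²) = 1.2707
Δt = γΔt₀ = 1.2707 × 6 = 7.624 seconds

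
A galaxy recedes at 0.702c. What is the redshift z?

β = 0.702
(1+β)/(1-β) = 1.702/0.298 = 5.711
√(5.711) = 2.390
z = 2.390 - 1 = 1.390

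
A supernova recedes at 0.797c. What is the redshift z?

β = 0.797
(1+β)/(1-β) = 1.797/0.203 = 8.852
√(8.852) = 2.975
z = 2.975 - 1 = 1.975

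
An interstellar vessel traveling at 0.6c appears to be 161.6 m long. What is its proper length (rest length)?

Contracted length L = 161.6 m
γ = 1/√(1 - 0.6²) = 1.250
L₀ = γL = 1.250 × 161.6 = 202.0 m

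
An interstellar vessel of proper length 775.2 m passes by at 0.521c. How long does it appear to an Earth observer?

Proper length L₀ = 775.2 m
γ = 1/√(1 - 0.521²) = 1.1716
L = L₀/γ = 775.2/1.1716 = 661.7 m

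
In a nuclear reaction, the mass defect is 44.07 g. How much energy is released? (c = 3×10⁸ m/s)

Convert mass defect: Δm = 44.07 g = 0.04407 kg
E = Δm·c² = 0.04407 × (3×10⁸)²
= 0.04407 × 9×10¹⁶ = 3.966×10¹⁵ J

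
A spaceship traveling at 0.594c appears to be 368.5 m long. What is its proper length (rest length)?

Contracted length L = 368.5 m
γ = 1/√(1 - 0.594²) = 1.2431
L₀ = γL = 1.2431 × 368.5 = 458.1 m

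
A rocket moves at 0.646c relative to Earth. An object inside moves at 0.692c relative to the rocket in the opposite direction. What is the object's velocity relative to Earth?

Object's velocity in rocket frame is u' = -0.692c
u = (u' + v)/(1 + u'v/c²) = (v - 0.692)/(1 - 0.692·v/c²)
Numerator: 0.646 - 0.692 = -0.046
Denominator: 1 - 0.447032 = 0.552968
u = -0.046/0.552968 = -0.08319c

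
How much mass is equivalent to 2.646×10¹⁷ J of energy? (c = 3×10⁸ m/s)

From E = mc², we get m = E/c²
c² = (3×10⁸)² = 9×10¹⁶ m²/s²
m = 2.646×10¹⁷ / 9×10¹⁶ = 2.940 kg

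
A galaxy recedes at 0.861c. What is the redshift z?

β = 0.861
(1+β)/(1-β) = 1.861/0.139 = 13.39
√(13.39) = 3.659
z = 3.659 - 1 = 2.659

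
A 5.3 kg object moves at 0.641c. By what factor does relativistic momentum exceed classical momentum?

p_rel = γmv, p_class = mv
Ratio = γ = 1/√(1 - 0.641²) = 1.303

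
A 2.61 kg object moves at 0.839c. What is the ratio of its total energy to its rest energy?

E = γmc², E₀ = mc²
E/E₀ = γ = 1/√(1 - 0.839²) = 1.838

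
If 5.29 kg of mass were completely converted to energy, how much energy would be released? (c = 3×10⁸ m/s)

Using E = mc²:
c² = (3×10⁸)² = 9×10¹⁶ m²/s²
E = 5.29 × 9×10¹⁶ = 4.761×10¹⁷ J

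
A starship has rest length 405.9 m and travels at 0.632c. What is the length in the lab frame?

Proper length L₀ = 405.9 m
γ = 1/√(1 - 0.632²) = 1.2904
L = L₀/γ = 405.9/1.2904 = 314.6 m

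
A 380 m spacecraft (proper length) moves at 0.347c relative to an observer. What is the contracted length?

Proper length L₀ = 380 m
γ = 1/√(1 - 0.347²) = 1.0663
L = L₀/γ = 380/1.0663 = 356.4 m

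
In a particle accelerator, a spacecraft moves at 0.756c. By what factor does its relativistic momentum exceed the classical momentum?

p_rel = γmv, p_class = mv
Ratio = γ = 1/√(1 - 0.756²)
= 1/√(0.428464) = 1.528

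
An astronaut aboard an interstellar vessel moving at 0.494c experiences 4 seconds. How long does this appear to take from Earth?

Proper time Δt₀ = 4 seconds
γ = 1/√(1 - 0.494²) = 1.15014
Δt = γΔt₀ = 1.15014 × 4 = 4.601 seconds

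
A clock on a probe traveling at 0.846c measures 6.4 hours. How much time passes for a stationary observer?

Proper time Δt₀ = 6.4 hours
γ = 1/√(1 - 0.846²) = 1.8755
Δt = γΔt₀ = 1.8755 × 6.4 = 12.00 hours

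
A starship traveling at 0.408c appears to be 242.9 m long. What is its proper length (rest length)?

Contracted length L = 242.9 m
γ = 1/√(1 - 0.408²) = 1.09531
L₀ = γL = 1.09531 × 242.9 = 266.1 m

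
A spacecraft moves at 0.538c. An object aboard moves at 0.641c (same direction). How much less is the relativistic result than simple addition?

Classical: u' + v = 0.641 + 0.538 = 1.179c
Relativistic: u = (0.641 + 0.538)/(1 + 0.344858) = 1.179/1.344858 = 0.8767c
Difference: 1.179 - 0.8767 = 0.3023c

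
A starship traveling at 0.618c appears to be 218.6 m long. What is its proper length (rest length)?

Contracted length L = 218.6 m
γ = 1/√(1 - 0.618²) = 1.272
L₀ = γL = 1.272 × 218.6 = 278.1 m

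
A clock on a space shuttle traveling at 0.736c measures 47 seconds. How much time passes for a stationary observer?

Proper time Δt₀ = 47 seconds
γ = 1/√(1 - 0.736²) = 1.47715
Δt = γΔt₀ = 1.47715 × 47 = 69.43 seconds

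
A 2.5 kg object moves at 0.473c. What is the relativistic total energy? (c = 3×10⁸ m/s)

γ = 1/√(1 - 0.473²) = 1.135
mc² = 2.5 × (3×10⁸)² = 2.250×10¹⁷ J
E = γmc² = 1.135 × 2.250×10¹⁷ = 2.554×10¹⁷ J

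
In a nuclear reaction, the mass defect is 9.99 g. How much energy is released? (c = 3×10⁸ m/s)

Convert mass defect: Δm = 9.99 g = 0.00999 kg
E = Δm·c² = 0.00999 × (3×10⁸)²
= 0.00999 × 9×10¹⁶ = 8.991×10¹⁴ J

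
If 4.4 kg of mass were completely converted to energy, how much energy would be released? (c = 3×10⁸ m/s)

Using E = mc²:
c² = (3×10⁸)² = 9×10¹⁶ m²/s²
E = 4.4 × 9×10¹⁶ = 3.960×10¹⁷ J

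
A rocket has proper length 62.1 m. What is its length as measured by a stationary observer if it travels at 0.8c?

Proper length L₀ = 62.1 m
γ = 1/√(1 - 0.8²) = 1.6667
L = L₀/γ = 62.1/1.6667 = 37.26 m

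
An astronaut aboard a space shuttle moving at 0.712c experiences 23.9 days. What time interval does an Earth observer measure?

Proper time Δt₀ = 23.9 days
γ = 1/√(1 - 0.712²) = 1.4241
Δt = γΔt₀ = 1.4241 × 23.9 = 34.04 days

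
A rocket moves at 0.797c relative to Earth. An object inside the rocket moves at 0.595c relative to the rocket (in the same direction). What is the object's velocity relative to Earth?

u = (u' + v)/(1 + u'v/c²)
Numerator: 0.595 + 0.797 = 1.392
Denominator: 1 + 0.474215 = 1.474215
u = 1.392/1.474215 = 0.9442c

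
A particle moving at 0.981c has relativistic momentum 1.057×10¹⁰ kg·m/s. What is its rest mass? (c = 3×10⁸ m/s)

γ = 1/√(1 - 0.981²) = 5.1544
v = 0.981 × 3×10⁸ = 2.943×10⁸ m/s
m = p/(γv) = 1.057×10¹⁰/(5.1544 × 2.943×10⁸) = 6.968 kg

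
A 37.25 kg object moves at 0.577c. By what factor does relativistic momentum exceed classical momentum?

p_rel = γmv, p_class = mv
Ratio = γ = 1/√(1 - 0.577²) = 1.224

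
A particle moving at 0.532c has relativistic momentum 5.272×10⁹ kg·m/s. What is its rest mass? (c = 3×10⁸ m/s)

γ = 1/√(1 - 0.532²) = 1.181
v = 0.532 × 3×10⁸ = 1.596×10⁸ m/s
m = p/(γv) = 5.272×10⁹/(1.181 × 1.596×10⁸) = 27.97 kg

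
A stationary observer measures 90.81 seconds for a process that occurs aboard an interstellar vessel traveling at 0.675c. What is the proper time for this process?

Dilated time Δt = 90.81 seconds
γ = 1/√(1 - 0.675²) = 1.3553
Δt₀ = Δt/γ = 90.81/1.3553 = 67.00 seconds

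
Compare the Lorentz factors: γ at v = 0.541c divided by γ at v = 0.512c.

γ₁ = 1/√(1 - 0.541²) = 1.189
γ₂ = 1/√(1 - 0.512²) = 1.164
γ₁/γ₂ = 1.189/1.164 = 1.021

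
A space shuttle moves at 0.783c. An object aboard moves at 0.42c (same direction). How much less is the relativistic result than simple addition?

Classical: u' + v = 0.42 + 0.783 = 1.203c
Relativistic: u = (0.42 + 0.783)/(1 + 0.32886) = 1.203/1.32886 = 0.9053c
Difference: 1.203 - 0.9053 = 0.2977c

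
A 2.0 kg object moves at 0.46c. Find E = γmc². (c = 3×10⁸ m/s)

γ = 1/√(1 - 0.46²) = 1.126
mc² = 2.0 × (3×10⁸)² = 1.800×10¹⁷ J
E = γmc² = 1.126 × 1.800×10¹⁷ = 2.027×10¹⁷ J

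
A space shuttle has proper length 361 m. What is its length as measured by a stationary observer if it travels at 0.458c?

Proper length L₀ = 361 m
γ = 1/√(1 - 0.458²) = 1.125
L = L₀/γ = 361/1.125 = 320.9 m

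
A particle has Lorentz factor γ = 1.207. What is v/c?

From γ = 1/√(1 - v²/c²):
1/γ² = 1/1.207² = 0.6864
v²/c² = 1 - 0.6864 = 0.3136
v/c = √(0.3136) = 0.5600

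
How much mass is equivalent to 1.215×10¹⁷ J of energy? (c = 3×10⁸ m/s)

From E = mc², we get m = E/c²
c² = (3×10⁸)² = 9×10¹⁶ m²/s²
m = 1.215×10¹⁷ / 9×10¹⁶ = 1.350 kg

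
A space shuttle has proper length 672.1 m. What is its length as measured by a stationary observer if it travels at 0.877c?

Proper length L₀ = 672.1 m
γ = 1/√(1 - 0.877²) = 2.0812
L = L₀/γ = 672.1/2.0812 = 322.9 m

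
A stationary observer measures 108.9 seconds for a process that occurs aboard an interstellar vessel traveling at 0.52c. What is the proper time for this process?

Dilated time Δt = 108.9 seconds
γ = 1/√(1 - 0.52²) = 1.1707
Δt₀ = Δt/γ = 108.9/1.1707 = 93.02 seconds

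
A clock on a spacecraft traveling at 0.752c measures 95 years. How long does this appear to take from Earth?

Proper time Δt₀ = 95 years
γ = 1/√(1 - 0.752²) = 1.517
Δt = γΔt₀ = 1.517 × 95 = 144.1 years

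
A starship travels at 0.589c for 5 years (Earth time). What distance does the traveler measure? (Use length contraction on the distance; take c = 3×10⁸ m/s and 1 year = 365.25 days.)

Earth distance: d = v × t = 0.589c × 5 yr = 2.7881×10¹⁶ m
γ = 1.2374
d' = d/γ = 2.7881×10¹⁶/1.2374 = 2.253×10¹⁶ m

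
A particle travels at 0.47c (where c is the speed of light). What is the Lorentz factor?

v/c = 0.47, so (v/c)² = 0.2209
1 - (v/c)² = 0.7791
γ = 1/√(0.7791) = 1.133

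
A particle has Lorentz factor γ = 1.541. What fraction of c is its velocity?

From γ = 1/√(1 - v²/c²):
1/γ² = 1/1.541² = 0.42111
v²/c² = 1 - 0.42111 = 0.57889
v/c = √(0.57889) = 0.7608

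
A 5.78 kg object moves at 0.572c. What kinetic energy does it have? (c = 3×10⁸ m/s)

γ = 1/√(1 - 0.572²) = 1.2191
γ - 1 = 0.2191
KE = (γ-1)mc² = 0.2191 × 5.78 × (3×10⁸)² = 1.140×10¹⁷ J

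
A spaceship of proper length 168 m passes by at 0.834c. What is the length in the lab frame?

Proper length L₀ = 168 m
γ = 1/√(1 - 0.834²) = 1.81237
L = L₀/γ = 168/1.81237 = 92.70 m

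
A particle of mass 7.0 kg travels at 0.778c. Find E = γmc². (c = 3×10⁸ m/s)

γ = 1/√(1 - 0.778²) = 1.592
mc² = 7.0 × (3×10⁸)² = 6.300×10¹⁷ J
E = γmc² = 1.592 × 6.300×10¹⁷ = 1.003×10¹⁸ J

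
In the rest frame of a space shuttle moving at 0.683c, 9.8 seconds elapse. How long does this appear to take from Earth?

Proper time Δt₀ = 9.8 seconds
γ = 1/√(1 - 0.683²) = 1.369
Δt = γΔt₀ = 1.369 × 9.8 = 13.42 seconds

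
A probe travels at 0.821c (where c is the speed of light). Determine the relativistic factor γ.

v/c = 0.821, so (v/c)² = 0.674041
1 - (v/c)² = 0.325959
γ = 1/√(0.325959) = 1.752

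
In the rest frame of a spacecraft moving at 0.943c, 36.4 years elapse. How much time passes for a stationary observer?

Proper time Δt₀ = 36.4 years
γ = 1/√(1 - 0.943²) = 3.005
Δt = γΔt₀ = 3.005 × 36.4 = 109.4 years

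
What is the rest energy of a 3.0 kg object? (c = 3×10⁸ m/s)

c² = (3×10⁸)² = 9.000×10¹⁶ m²/s²
E₀ = mc² = 3.0 × 9.000×10¹⁶ = 2.700×10¹⁷ J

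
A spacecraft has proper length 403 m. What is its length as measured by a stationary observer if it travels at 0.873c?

Proper length L₀ = 403 m
γ = 1/√(1 - 0.873²) = 2.050
L = L₀/γ = 403/2.050 = 196.6 m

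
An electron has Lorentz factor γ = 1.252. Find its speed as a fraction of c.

From γ = 1/√(1 - v²/c²):
1/γ² = 1/1.252² = 0.6380
v²/c² = 1 - 0.6380 = 0.3620
v/c = √(0.3620) = 0.6017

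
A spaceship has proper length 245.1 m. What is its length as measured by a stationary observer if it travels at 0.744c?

Proper length L₀ = 245.1 m
γ = 1/√(1 - 0.744²) = 1.4966
L = L₀/γ = 245.1/1.4966 = 163.8 m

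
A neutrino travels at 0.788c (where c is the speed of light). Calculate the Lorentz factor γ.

v/c = 0.788, so (v/c)² = 0.620944
1 - (v/c)² = 0.379056
γ = 1/√(0.379056) = 1.624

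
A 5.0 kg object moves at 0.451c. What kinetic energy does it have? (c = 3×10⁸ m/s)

γ = 1/√(1 - 0.451²) = 1.12042
γ - 1 = 0.12042
KE = (γ-1)mc² = 0.12042 × 5.0 × (3×10⁸)² = 5.419×10¹⁶ J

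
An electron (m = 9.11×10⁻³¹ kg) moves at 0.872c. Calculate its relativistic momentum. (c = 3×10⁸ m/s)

γ = 1/√(1 - 0.872²) = 2.043
v = 0.872 × 3×10⁸ = 2.616×10⁸ m/s
p = γmv = 2.043 × 9.11×10⁻³¹ × 2.616×10⁸ = 4.869×10⁻²² kg·m/s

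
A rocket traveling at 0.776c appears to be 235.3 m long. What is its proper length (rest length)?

Contracted length L = 235.3 m
γ = 1/√(1 - 0.776²) = 1.5855
L₀ = γL = 1.5855 × 235.3 = 373.1 m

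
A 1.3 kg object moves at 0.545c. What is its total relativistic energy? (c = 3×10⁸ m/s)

γ = 1/√(1 - 0.545²) = 1.1927
mc² = 1.3 × (3×10⁸)² = 1.170×10¹⁷ J
E = γmc² = 1.1927 × 1.170×10¹⁷ = 1.395×10¹⁷ J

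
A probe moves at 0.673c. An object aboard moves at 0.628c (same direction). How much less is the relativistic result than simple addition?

Classical: u' + v = 0.628 + 0.673 = 1.301c
Relativistic: u = (0.628 + 0.673)/(1 + 0.422644) = 1.301/1.422644 = 0.9145c
Difference: 1.301 - 0.9145 = 0.3865c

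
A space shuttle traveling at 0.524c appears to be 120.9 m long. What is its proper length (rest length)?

Contracted length L = 120.9 m
γ = 1/√(1 - 0.524²) = 1.174
L₀ = γL = 1.174 × 120.9 = 141.9 m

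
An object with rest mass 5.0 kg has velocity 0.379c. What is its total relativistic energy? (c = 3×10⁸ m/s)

γ = 1/√(1 - 0.379²) = 1.0806
mc² = 5.0 × (3×10⁸)² = 4.500×10¹⁷ J
E = γmc² = 1.0806 × 4.500×10¹⁷ = 4.863×10¹⁷ J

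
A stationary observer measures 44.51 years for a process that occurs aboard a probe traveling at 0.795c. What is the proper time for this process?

Dilated time Δt = 44.51 years
γ = 1/√(1 - 0.795²) = 1.6485
Δt₀ = Δt/γ = 44.51/1.6485 = 27.00 years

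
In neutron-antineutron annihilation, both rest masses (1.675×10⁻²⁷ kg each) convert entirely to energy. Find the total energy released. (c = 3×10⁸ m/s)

Both particles have the same rest mass, so total mass = 2m
E = 2m·c² = 2 × 1.675×10⁻²⁷ × (3×10⁸)²
= 2 × 1.675×10⁻²⁷ × 9×10¹⁶
= 3.015×10⁻¹⁰ J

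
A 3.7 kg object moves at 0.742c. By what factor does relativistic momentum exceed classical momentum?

p_rel = γmv, p_class = mv
Ratio = γ = 1/√(1 - 0.742²) = 1.492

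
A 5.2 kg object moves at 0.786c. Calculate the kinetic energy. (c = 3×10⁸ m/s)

γ = 1/√(1 - 0.786²) = 1.6175
γ - 1 = 0.6175
KE = (γ-1)mc² = 0.6175 × 5.2 × (3×10⁸)² = 2.890×10¹⁷ J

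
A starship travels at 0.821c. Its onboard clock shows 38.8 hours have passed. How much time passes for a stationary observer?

Proper time Δt₀ = 38.8 hours
γ = 1/√(1 - 0.821²) = 1.7515
Δt = γΔt₀ = 1.7515 × 38.8 = 67.96 hours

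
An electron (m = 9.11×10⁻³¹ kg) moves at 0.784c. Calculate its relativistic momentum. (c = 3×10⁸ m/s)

γ = 1/√(1 - 0.784²) = 1.611
v = 0.784 × 3×10⁸ = 2.352×10⁸ m/s
p = γmv = 1.611 × 9.11×10⁻³¹ × 2.352×10⁸ = 3.452×10⁻²² kg·m/s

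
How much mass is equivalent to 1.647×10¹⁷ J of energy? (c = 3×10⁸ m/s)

From E = mc², we get m = E/c²
c² = (3×10⁸)² = 9×10¹⁶ m²/s²
m = 1.647×10¹⁷ / 9×10¹⁶ = 1.830 kg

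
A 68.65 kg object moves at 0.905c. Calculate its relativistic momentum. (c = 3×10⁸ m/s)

γ = 1/√(1 - 0.905²) = 2.3507
v = 0.905 × 3×10⁸ = 2.715×10⁸ m/s
p = γmv = 2.3507 × 68.65 × 2.715×10⁸ = 4.381×10¹⁰ kg·m/s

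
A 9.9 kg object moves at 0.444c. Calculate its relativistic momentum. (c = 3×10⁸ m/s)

γ = 1/√(1 - 0.444²) = 1.116
v = 0.444 × 3×10⁸ = 1.332×10⁸ m/s
p = γmv = 1.116 × 9.9 × 1.332×10⁸ = 1.472×10⁹ kg·m/s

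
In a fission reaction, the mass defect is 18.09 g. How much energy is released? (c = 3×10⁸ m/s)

Convert mass defect: Δm = 18.09 g = 0.01809 kg
E = Δm·c² = 0.01809 × (3×10⁸)²
= 0.01809 × 9×10¹⁶ = 1.628×10¹⁵ J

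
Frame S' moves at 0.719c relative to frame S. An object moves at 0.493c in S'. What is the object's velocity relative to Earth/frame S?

u = (u' + v)/(1 + u'v/c²)
Numerator: 0.493 + 0.719 = 1.212
Denominator: 1 + 0.354467 = 1.354467
u = 1.212/1.354467 = 0.8948c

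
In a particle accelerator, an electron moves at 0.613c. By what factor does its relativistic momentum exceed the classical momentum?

p_rel = γmv, p_class = mv
Ratio = γ = 1/√(1 - 0.613²)
= 1/√(0.624231) = 1.266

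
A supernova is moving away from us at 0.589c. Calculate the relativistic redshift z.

β = 0.589
(1+β)/(1-β) = 1.589/0.411 = 3.8662
√(3.8662) = 1.9663
z = 1.9663 - 1 = 0.9663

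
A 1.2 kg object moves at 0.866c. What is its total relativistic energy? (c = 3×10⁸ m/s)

γ = 1/√(1 - 0.866²) = 2.000
mc² = 1.2 × (3×10⁸)² = 1.080×10¹⁷ J
E = γmc² = 2.000 × 1.080×10¹⁷ = 2.160×10¹⁷ J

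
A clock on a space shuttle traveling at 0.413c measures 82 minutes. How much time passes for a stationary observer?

Proper time Δt₀ = 82 minutes
γ = 1/√(1 - 0.413²) = 1.098
Δt = γΔt₀ = 1.098 × 82 = 90.04 minutes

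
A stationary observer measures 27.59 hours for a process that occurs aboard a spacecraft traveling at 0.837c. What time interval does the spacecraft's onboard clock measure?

Dilated time Δt = 27.59 hours
γ = 1/√(1 - 0.837²) = 1.827
Δt₀ = Δt/γ = 27.59/1.827 = 15.10 hours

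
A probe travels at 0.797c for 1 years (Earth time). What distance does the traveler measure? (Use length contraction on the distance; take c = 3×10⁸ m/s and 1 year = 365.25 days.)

Earth distance: d = v × t = 0.797c × 1 yr = 7.5454×10¹⁵ m
γ = 1.6557
d' = d/γ = 7.5454×10¹⁵/1.6557 = 4.557×10¹⁵ m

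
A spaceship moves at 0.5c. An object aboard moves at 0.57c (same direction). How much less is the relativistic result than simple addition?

Classical: u' + v = 0.57 + 0.5 = 1.07c
Relativistic: u = (0.57 + 0.5)/(1 + 0.285) = 1.07/1.285 = 0.8327c
Difference: 1.07 - 0.8327 = 0.2373c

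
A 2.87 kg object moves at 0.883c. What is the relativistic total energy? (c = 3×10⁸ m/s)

γ = 1/√(1 - 0.883²) = 2.1305
mc² = 2.87 × (3×10⁸)² = 2.583×10¹⁷ J
E = γmc² = 2.1305 × 2.583×10¹⁷ = 5.503×10¹⁷ J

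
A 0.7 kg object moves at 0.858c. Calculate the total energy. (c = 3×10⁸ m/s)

γ = 1/√(1 - 0.858²) = 1.947
mc² = 0.7 × (3×10⁸)² = 6.300×10¹⁶ J
E = γmc² = 1.947 × 6.300×10¹⁶ = 1.227×10¹⁷ J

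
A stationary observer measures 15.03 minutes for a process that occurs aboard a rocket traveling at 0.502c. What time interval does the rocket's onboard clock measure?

Dilated time Δt = 15.03 minutes
γ = 1/√(1 - 0.502²) = 1.156
Δt₀ = Δt/γ = 15.03/1.156 = 13.00 minutes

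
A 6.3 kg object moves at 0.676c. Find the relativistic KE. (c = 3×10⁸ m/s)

γ = 1/√(1 - 0.676²) = 1.357
γ - 1 = 0.3570
KE = (γ-1)mc² = 0.3570 × 6.3 × (3×10⁸)² = 2.024×10¹⁷ J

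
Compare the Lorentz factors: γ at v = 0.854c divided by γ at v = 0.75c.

γ₁ = 1/√(1 - 0.854²) = 1.922
γ₂ = 1/√(1 - 0.75²) = 1.512
γ₁/γ₂ = 1.922/1.512 = 1.271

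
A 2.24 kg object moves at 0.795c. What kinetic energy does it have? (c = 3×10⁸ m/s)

γ = 1/√(1 - 0.795²) = 1.6485
γ - 1 = 0.6485
KE = (γ-1)mc² = 0.6485 × 2.24 × (3×10⁸)² = 1.307×10¹⁷ J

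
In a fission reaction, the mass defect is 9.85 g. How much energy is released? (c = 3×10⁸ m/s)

Convert mass defect: Δm = 9.85 g = 0.00985 kg
E = Δm·c² = 0.00985 × (3×10⁸)²
= 0.00985 × 9×10¹⁶ = 8.865×10¹⁴ J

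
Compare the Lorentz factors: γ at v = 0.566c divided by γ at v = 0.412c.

γ₁ = 1/√(1 - 0.566²) = 1.2130
γ₂ = 1/√(1 - 0.412²) = 1.0975
γ₁/γ₂ = 1.2130/1.0975 = 1.105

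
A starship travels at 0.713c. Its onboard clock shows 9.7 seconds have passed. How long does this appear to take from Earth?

Proper time Δt₀ = 9.7 seconds
γ = 1/√(1 - 0.713²) = 1.426
Δt = γΔt₀ = 1.426 × 9.7 = 13.83 seconds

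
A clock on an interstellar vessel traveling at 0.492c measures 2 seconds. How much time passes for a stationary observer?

Proper time Δt₀ = 2 seconds
γ = 1/√(1 - 0.492²) = 1.1486
Δt = γΔt₀ = 1.1486 × 2 = 2.297 seconds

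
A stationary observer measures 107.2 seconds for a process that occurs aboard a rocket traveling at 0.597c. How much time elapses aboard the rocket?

Dilated time Δt = 107.2 seconds
γ = 1/√(1 - 0.597²) = 1.2465
Δt₀ = Δt/γ = 107.2/1.2465 = 86.00 seconds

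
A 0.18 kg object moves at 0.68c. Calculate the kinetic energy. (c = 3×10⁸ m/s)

γ = 1/√(1 - 0.68²) = 1.3639
γ - 1 = 0.3639
KE = (γ-1)mc² = 0.3639 × 0.18 × (3×10⁸)² = 5.895×10¹⁵ J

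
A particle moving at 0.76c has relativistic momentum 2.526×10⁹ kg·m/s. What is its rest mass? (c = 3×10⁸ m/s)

γ = 1/√(1 - 0.76²) = 1.53864
v = 0.76 × 3×10⁸ = 2.280×10⁸ m/s
m = p/(γv) = 2.526×10⁹/(1.53864 × 2.280×10⁸) = 7.200 kg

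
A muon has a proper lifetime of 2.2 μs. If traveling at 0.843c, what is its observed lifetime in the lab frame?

Proper lifetime τ₀ = 2.2 μs
γ = 1/√(1 - 0.843²) = 1.859
τ = γτ₀ = 1.859 × 2.2 μs = 4.090 μs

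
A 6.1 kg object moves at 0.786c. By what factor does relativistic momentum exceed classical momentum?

p_rel = γmv, p_class = mv
Ratio = γ = 1/√(1 - 0.786²) = 1.618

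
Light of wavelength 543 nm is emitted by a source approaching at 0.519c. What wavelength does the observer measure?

β = 0.519
Wavelength Doppler factor = √(0.481/1.519) = √(0.316656) = 0.56272
λ_obs = 543 × 0.56272 = 305.6 nm (blueshift)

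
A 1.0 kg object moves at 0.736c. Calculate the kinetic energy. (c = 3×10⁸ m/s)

γ = 1/√(1 - 0.736²) = 1.4771
γ - 1 = 0.4771
KE = (γ-1)mc² = 0.4771 × 1.0 × (3×10⁸)² = 4.294×10¹⁶ J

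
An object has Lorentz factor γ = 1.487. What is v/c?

From γ = 1/√(1 - v²/c²):
1/γ² = 1/1.487² = 0.4522
v²/c² = 1 - 0.4522 = 0.5478
v/c = √(0.5478) = 0.7401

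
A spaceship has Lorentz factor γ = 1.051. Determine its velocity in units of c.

From γ = 1/√(1 - v²/c²):
1/γ² = 1/1.051² = 0.9053
v²/c² = 1 - 0.9053 = 0.09470
v/c = √(0.09470) = 0.3077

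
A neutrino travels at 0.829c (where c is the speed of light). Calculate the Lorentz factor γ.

v/c = 0.829, so (v/c)² = 0.687241
1 - (v/c)² = 0.312759
γ = 1/√(0.312759) = 1.788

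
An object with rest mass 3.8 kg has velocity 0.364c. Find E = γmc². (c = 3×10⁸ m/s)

γ = 1/√(1 - 0.364²) = 1.0737
mc² = 3.8 × (3×10⁸)² = 3.420×10¹⁷ J
E = γmc² = 1.0737 × 3.420×10¹⁷ = 3.672×10¹⁷ J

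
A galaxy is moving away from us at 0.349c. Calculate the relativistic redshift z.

β = 0.349
(1+β)/(1-β) = 1.349/0.651 = 2.0722
√(2.0722) = 1.4395
z = 1.4395 - 1 = 0.4395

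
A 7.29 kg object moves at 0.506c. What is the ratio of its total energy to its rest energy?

E = γmc², E₀ = mc²
E/E₀ = γ = 1/√(1 - 0.506²) = 1.159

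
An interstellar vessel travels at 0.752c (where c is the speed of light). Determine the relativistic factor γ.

v/c = 0.752, so (v/c)² = 0.565504
1 - (v/c)² = 0.434496
γ = 1/√(0.434496) = 1.517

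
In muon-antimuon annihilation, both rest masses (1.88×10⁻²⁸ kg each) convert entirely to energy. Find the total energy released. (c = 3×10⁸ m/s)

Both particles have the same rest mass, so total mass = 2m
E = 2m·c² = 2 × 1.88×10⁻²⁸ × (3×10⁸)²
= 2 × 1.88×10⁻²⁸ × 9×10¹⁶
= 3.384×10⁻¹¹ J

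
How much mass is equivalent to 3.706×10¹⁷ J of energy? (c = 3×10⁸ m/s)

From E = mc², we get m = E/c²
c² = (3×10⁸)² = 9×10¹⁶ m²/s²
m = 3.706×10¹⁷ / 9×10¹⁶ = 4.118 kg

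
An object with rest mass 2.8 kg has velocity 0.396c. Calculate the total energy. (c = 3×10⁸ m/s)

γ = 1/√(1 - 0.396²) = 1.089
mc² = 2.8 × (3×10⁸)² = 2.520×10¹⁷ J
E = γmc² = 1.089 × 2.520×10¹⁷ = 2.744×10¹⁷ J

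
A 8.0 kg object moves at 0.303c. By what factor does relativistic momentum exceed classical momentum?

p_rel = γmv, p_class = mv
Ratio = γ = 1/√(1 - 0.303²) = 1.049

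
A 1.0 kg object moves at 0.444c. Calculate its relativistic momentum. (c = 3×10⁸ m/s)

γ = 1/√(1 - 0.444²) = 1.116
v = 0.444 × 3×10⁸ = 1.332×10⁸ m/s
p = γmv = 1.116 × 1.0 × 1.332×10⁸ = 1.487×10⁸ kg·m/s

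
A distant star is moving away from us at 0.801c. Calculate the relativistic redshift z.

β = 0.801
(1+β)/(1-β) = 1.801/0.199 = 9.050
√(9.050) = 3.008
z = 3.008 - 1 = 2.008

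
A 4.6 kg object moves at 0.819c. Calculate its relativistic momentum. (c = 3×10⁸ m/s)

γ = 1/√(1 - 0.819²) = 1.743
v = 0.819 × 3×10⁸ = 2.457×10⁸ m/s
p = γmv = 1.743 × 4.6 × 2.457×10⁸ = 1.970×10⁹ kg·m/s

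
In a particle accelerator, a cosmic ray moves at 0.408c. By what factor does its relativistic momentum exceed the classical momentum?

p_rel = γmv, p_class = mv
Ratio = γ = 1/√(1 - 0.408²)
= 1/√(0.833536) = 1.095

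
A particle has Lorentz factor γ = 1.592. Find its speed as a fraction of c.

From γ = 1/√(1 - v²/c²):
1/γ² = 1/1.592² = 0.3946
v²/c² = 1 - 0.3946 = 0.6054
v/c = √(0.6054) = 0.7781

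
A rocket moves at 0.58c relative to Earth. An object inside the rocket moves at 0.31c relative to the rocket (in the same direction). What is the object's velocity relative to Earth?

u = (u' + v)/(1 + u'v/c²)
Numerator: 0.31 + 0.58 = 0.89
Denominator: 1 + 0.1798 = 1.1798
u = 0.89/1.1798 = 0.7544c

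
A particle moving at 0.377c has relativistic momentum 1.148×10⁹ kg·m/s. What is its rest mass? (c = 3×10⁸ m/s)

γ = 1/√(1 - 0.377²) = 1.0797
v = 0.377 × 3×10⁸ = 1.131×10⁸ m/s
m = p/(γv) = 1.148×10⁹/(1.0797 × 1.131×10⁸) = 9.401 kg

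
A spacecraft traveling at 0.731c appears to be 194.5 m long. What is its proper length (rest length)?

Contracted length L = 194.5 m
γ = 1/√(1 - 0.731²) = 1.4655
L₀ = γL = 1.4655 × 194.5 = 285.0 m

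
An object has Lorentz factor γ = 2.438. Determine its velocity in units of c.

From γ = 1/√(1 - v²/c²):
1/γ² = 1/2.438² = 0.1682
v²/c² = 1 - 0.1682 = 0.8318
v/c = √(0.8318) = 0.9120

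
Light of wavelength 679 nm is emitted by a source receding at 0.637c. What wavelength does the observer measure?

β = 0.637
Wavelength Doppler factor = √(1.637/0.363) = √(4.510) = 2.124
λ_obs = 679 × 2.124 = 1442 nm (redshift)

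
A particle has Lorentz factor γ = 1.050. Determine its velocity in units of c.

From γ = 1/√(1 - v²/c²):
1/γ² = 1/1.050² = 0.90703
v²/c² = 1 - 0.90703 = 0.09297
v/c = √(0.09297) = 0.3049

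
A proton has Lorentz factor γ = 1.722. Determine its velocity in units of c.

From γ = 1/√(1 - v²/c²):
1/γ² = 1/1.722² = 0.3372
v²/c² = 1 - 0.3372 = 0.6628
v/c = √(0.6628) = 0.8141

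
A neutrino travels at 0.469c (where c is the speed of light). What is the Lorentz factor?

v/c = 0.469, so (v/c)² = 0.219961
1 - (v/c)² = 0.780039
γ = 1/√(0.780039) = 1.132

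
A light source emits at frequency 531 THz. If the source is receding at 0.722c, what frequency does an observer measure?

β = v/c = 0.722
(1-β)/(1+β) = 0.278/1.722 = 0.16144
Doppler factor = √(0.16144) = 0.4018
f_obs = 531 × 0.4018 = 213.4 THz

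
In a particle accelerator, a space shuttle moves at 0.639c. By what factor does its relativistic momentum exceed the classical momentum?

p_rel = γmv, p_class = mv
Ratio = γ = 1/√(1 - 0.639²)
= 1/√(0.591679) = 1.300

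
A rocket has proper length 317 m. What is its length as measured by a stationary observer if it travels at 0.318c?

Proper length L₀ = 317 m
γ = 1/√(1 - 0.318²) = 1.055
L = L₀/γ = 317/1.055 = 300.5 m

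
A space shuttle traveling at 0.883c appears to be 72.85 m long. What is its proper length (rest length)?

Contracted length L = 72.85 m
γ = 1/√(1 - 0.883²) = 2.131
L₀ = γL = 2.131 × 72.85 = 155.2 m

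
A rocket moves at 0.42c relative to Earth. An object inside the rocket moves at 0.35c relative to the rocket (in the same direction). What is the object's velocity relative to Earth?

u = (u' + v)/(1 + u'v/c²)
Numerator: 0.35 + 0.42 = 0.77
Denominator: 1 + 0.147 = 1.147
u = 0.77/1.147 = 0.6713c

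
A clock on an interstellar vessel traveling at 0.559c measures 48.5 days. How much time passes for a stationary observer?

Proper time Δt₀ = 48.5 days
γ = 1/√(1 - 0.559²) = 1.206
Δt = γΔt₀ = 1.206 × 48.5 = 58.49 days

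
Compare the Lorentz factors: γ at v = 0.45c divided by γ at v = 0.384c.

γ₁ = 1/√(1 - 0.45²) = 1.120
γ₂ = 1/√(1 - 0.384²) = 1.083
γ₁/γ₂ = 1.120/1.083 = 1.034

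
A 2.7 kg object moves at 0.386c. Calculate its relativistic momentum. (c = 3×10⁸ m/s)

γ = 1/√(1 - 0.386²) = 1.084
v = 0.386 × 3×10⁸ = 1.158×10⁸ m/s
p = γmv = 1.084 × 2.7 × 1.158×10⁸ = 3.389×10⁸ kg·m/s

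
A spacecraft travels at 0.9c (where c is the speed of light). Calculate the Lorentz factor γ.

v/c = 0.9, so (v/c)² = 0.81
1 - (v/c)² = 0.19
γ = 1/√(0.19) = 2.294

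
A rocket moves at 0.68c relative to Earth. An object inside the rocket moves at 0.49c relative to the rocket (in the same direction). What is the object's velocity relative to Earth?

u = (u' + v)/(1 + u'v/c²)
Numerator: 0.49 + 0.68 = 1.17
Denominator: 1 + 0.3332 = 1.3332
u = 1.17/1.3332 = 0.8776c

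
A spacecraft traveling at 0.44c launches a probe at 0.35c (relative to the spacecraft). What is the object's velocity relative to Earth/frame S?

u = (u' + v)/(1 + u'v/c²)
Numerator: 0.35 + 0.44 = 0.79
Denominator: 1 + 0.154 = 1.154
u = 0.79/1.154 = 0.6846c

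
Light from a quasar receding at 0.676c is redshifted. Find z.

β = 0.676
(1+β)/(1-β) = 1.676/0.324 = 5.173
√(5.173) = 2.274
z = 2.274 - 1 = 1.274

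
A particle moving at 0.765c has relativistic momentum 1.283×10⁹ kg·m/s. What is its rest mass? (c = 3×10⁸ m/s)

γ = 1/√(1 - 0.765²) = 1.553
v = 0.765 × 3×10⁸ = 2.295×10⁸ m/s
m = p/(γv) = 1.283×10⁹/(1.553 × 2.295×10⁸) = 3.600 kg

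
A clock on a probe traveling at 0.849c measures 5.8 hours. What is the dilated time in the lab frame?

Proper time Δt₀ = 5.8 hours
γ = 1/√(1 - 0.849²) = 1.893
Δt = γΔt₀ = 1.893 × 5.8 = 10.98 hours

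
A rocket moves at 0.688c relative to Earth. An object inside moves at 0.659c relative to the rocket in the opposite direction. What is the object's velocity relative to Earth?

Object's velocity in rocket frame is u' = -0.659c
u = (u' + v)/(1 + u'v/c²) = (v - 0.659)/(1 - 0.659·v/c²)
Numerator: 0.688 - 0.659 = 0.029
Denominator: 1 - 0.453392 = 0.546608
u = 0.029/0.546608 = 0.05305c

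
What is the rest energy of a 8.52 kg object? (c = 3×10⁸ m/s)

c² = (3×10⁸)² = 9.000×10¹⁶ m²/s²
E₀ = mc² = 8.52 × 9.000×10¹⁶ = 7.668×10¹⁷ J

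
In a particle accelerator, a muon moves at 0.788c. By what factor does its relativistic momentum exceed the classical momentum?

p_rel = γmv, p_class = mv
Ratio = γ = 1/√(1 - 0.788²)
= 1/√(0.379056) = 1.624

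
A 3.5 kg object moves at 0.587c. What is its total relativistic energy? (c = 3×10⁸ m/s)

γ = 1/√(1 - 0.587²) = 1.2352
mc² = 3.5 × (3×10⁸)² = 3.150×10¹⁷ J
E = γmc² = 1.2352 × 3.150×10¹⁷ = 3.891×10¹⁷ J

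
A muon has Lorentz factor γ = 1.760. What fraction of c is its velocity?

From γ = 1/√(1 - v²/c²):
1/γ² = 1/1.760² = 0.3228
v²/c² = 1 - 0.3228 = 0.6772
v/c = √(0.6772) = 0.8229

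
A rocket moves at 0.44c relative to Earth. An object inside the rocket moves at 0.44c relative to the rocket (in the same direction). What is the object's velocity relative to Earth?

u = (u' + v)/(1 + u'v/c²)
Numerator: 0.44 + 0.44 = 0.88
Denominator: 1 + 0.1936 = 1.1936
u = 0.88/1.1936 = 0.7373c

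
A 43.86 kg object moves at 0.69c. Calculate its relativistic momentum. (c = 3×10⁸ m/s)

γ = 1/√(1 - 0.69²) = 1.3816
v = 0.69 × 3×10⁸ = 2.070×10⁸ m/s
p = γmv = 1.3816 × 43.86 × 2.070×10⁸ = 1.254×10¹⁰ kg·m/s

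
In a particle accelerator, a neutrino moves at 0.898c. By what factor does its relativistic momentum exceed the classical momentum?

p_rel = γmv, p_class = mv
Ratio = γ = 1/√(1 - 0.898²)
= 1/√(0.193596) = 2.273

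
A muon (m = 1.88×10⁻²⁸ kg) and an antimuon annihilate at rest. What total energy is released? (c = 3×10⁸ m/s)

Both particles have the same rest mass, so total mass = 2m
E = 2m·c² = 2 × 1.88×10⁻²⁸ × (3×10⁸)²
= 2 × 1.88×10⁻²⁸ × 9×10¹⁶
= 3.384×10⁻¹¹ J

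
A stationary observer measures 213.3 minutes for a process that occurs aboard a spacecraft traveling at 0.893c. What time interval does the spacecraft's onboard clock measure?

Dilated time Δt = 213.3 minutes
γ = 1/√(1 - 0.893²) = 2.2219
Δt₀ = Δt/γ = 213.3/2.2219 = 96.00 minutes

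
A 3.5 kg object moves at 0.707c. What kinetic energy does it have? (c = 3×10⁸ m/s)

γ = 1/√(1 - 0.707²) = 1.414
γ - 1 = 0.4140
KE = (γ-1)mc² = 0.4140 × 3.5 × (3×10⁸)² = 1.304×10¹⁷ J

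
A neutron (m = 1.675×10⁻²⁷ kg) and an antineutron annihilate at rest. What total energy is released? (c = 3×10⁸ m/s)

Both particles have the same rest mass, so total mass = 2m
E = 2m·c² = 2 × 1.675×10⁻²⁷ × (3×10⁸)²
= 2 × 1.675×10⁻²⁷ × 9×10¹⁶
= 3.015×10⁻¹⁰ J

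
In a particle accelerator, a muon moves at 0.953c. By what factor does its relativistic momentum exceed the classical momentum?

p_rel = γmv, p_class = mv
Ratio = γ = 1/√(1 - 0.953²)
= 1/√(0.091791) = 3.301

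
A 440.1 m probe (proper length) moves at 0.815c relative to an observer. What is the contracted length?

Proper length L₀ = 440.1 m
γ = 1/√(1 - 0.815²) = 1.726
L = L₀/γ = 440.1/1.726 = 255.0 m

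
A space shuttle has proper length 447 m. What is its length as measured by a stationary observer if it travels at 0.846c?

Proper length L₀ = 447 m
γ = 1/√(1 - 0.846²) = 1.876
L = L₀/γ = 447/1.876 = 238.3 m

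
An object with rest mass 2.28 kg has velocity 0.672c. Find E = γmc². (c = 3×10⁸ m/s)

γ = 1/√(1 - 0.672²) = 1.3503
mc² = 2.28 × (3×10⁸)² = 2.052×10¹⁷ J
E = γmc² = 1.3503 × 2.052×10¹⁷ = 2.771×10¹⁷ J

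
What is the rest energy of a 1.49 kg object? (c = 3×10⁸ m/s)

c² = (3×10⁸)² = 9.000×10¹⁶ m²/s²
E₀ = mc² = 1.49 × 9.000×10¹⁶ = 1.341×10¹⁷ J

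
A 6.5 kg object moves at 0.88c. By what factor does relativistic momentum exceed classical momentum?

p_rel = γmv, p_class = mv
Ratio = γ = 1/√(1 - 0.88²) = 2.105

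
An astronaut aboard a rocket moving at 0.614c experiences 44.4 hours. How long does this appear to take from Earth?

Proper time Δt₀ = 44.4 hours
γ = 1/√(1 - 0.614²) = 1.267
Δt = γΔt₀ = 1.267 × 44.4 = 56.25 hours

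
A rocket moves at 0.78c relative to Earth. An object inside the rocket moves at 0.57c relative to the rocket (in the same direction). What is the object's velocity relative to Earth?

u = (u' + v)/(1 + u'v/c²)
Numerator: 0.57 + 0.78 = 1.35
Denominator: 1 + 0.4446 = 1.4446
u = 1.35/1.4446 = 0.9345c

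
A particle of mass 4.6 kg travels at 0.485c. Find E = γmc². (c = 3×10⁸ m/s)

γ = 1/√(1 - 0.485²) = 1.1435
mc² = 4.6 × (3×10⁸)² = 4.140×10¹⁷ J
E = γmc² = 1.1435 × 4.140×10¹⁷ = 4.734×10¹⁷ J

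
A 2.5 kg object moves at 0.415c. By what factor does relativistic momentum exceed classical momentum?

p_rel = γmv, p_class = mv
Ratio = γ = 1/√(1 - 0.415²) = 1.099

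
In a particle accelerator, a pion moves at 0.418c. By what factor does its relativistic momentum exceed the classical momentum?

p_rel = γmv, p_class = mv
Ratio = γ = 1/√(1 - 0.418²)
= 1/√(0.825276) = 1.101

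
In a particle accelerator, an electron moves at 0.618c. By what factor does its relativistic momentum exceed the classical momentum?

p_rel = γmv, p_class = mv
Ratio = γ = 1/√(1 - 0.618²)
= 1/√(0.618076) = 1.272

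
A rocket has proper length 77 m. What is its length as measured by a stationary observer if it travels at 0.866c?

Proper length L₀ = 77 m
γ = 1/√(1 - 0.866²) = 2.000
L = L₀/γ = 77/2.000 = 38.50 m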